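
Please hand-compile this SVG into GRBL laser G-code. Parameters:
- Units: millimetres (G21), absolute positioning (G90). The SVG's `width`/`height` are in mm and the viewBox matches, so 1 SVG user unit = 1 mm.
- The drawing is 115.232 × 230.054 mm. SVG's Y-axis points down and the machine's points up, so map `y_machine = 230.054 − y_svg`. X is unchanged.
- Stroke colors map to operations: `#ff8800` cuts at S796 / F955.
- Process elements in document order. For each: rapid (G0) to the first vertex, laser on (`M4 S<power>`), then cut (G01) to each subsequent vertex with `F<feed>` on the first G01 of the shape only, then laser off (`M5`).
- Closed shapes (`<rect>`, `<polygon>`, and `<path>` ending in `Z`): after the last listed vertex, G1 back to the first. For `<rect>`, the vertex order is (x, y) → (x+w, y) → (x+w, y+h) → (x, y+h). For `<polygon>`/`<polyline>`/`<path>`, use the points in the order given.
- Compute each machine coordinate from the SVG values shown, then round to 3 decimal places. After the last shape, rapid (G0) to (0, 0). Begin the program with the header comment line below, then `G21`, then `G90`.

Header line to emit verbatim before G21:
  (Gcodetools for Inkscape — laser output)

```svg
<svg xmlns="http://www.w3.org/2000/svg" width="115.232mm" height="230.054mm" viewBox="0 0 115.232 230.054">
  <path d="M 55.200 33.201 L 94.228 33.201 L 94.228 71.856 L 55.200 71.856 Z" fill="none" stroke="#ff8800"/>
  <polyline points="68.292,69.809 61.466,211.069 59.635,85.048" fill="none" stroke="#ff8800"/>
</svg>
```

(Gcodetools for Inkscape — laser output)
G21
G90
G0 X55.200 Y196.853
M4 S796
G01 X94.228 Y196.853 F955
G01 X94.228 Y158.198
G01 X55.200 Y158.198
G01 X55.200 Y196.853
M5
G0 X68.292 Y160.245
M4 S796
G01 X61.466 Y18.985 F955
G01 X59.635 Y145.006
M5
G0 X0.000 Y0.000

viewBox `0 0 115.232 230.054` with mm width/height → 1 unit = 1 mm. Flip: y_m = 230.054 − y_svg.

**Shape 1** — `<path>` rectangle, stroke `#ff8800` → cut (S796, F955). Machine vertices: (55.200,196.853) → (94.228,196.853) → (94.228,158.198) → (55.200,158.198) → (55.200,196.853). Closed: final G1 returns to the first vertex.

**Shape 2** — `<polyline>` open polyline, stroke `#ff8800` → cut (S796, F955). Machine vertices: (68.292,160.245) → (61.466,18.985) → (59.635,145.006). Open path.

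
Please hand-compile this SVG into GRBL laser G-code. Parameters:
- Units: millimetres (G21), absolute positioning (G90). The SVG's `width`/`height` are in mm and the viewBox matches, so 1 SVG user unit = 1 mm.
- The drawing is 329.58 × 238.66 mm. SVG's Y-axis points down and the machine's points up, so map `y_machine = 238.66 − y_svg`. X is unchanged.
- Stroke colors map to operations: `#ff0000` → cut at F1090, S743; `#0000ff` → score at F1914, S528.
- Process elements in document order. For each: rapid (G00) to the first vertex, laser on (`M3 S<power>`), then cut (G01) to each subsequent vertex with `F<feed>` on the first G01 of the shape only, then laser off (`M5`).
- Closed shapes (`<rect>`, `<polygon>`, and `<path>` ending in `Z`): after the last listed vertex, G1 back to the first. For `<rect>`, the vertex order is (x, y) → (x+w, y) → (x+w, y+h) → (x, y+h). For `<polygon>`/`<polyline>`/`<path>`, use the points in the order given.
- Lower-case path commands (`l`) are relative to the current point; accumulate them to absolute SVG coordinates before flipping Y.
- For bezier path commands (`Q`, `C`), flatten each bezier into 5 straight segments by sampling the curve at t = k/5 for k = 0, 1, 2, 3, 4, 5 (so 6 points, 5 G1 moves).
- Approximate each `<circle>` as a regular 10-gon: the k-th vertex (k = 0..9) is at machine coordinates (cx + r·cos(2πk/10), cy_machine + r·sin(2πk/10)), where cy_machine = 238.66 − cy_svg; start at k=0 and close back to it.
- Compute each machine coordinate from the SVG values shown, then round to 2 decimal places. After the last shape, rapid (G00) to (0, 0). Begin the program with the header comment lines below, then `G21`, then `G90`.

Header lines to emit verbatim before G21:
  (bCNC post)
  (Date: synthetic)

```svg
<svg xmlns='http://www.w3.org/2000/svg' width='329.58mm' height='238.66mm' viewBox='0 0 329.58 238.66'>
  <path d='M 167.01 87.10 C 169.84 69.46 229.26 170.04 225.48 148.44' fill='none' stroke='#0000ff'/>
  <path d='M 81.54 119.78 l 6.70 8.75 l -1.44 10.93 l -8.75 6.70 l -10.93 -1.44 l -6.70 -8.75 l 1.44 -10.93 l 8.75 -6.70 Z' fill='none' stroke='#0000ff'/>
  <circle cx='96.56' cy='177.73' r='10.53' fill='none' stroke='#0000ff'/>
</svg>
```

(bCNC post)
(Date: synthetic)
G21
G90
G00 X167.01 Y151.56
M3 S528
G01 X174.54 Y149.88 F1914
G01 X189.90 Y131.37
G01 X207.35 Y107.56
G01 X221.12 Y90.00
G01 X225.48 Y90.22
M5
G00 X81.54 Y118.88
M3 S528
G01 X88.24 Y110.13 F1914
G01 X86.80 Y99.20
G01 X78.05 Y92.50
G01 X67.12 Y93.94
G01 X60.42 Y102.69
G01 X61.86 Y113.62
G01 X70.61 Y120.32
G01 X81.54 Y118.88
M5
G00 X107.09 Y60.93
M3 S528
G01 X105.08 Y67.12 F1914
G01 X99.81 Y70.94
G01 X93.31 Y70.94
G01 X88.04 Y67.12
G01 X86.03 Y60.93
G01 X88.04 Y54.74
G01 X93.31 Y50.92
G01 X99.81 Y50.92
G01 X105.08 Y54.74
G01 X107.09 Y60.93
M5
G00 X0.00 Y0.00

1 u = 1 mm; y_m = 238.66 − y.

[1] `<path>` cubic bezier, #0000ff→score S528 F1914: (167.01,151.56) → (174.54,149.88) → (189.90,131.37) → (207.35,107.56) → (221.12,90.00) → (225.48,90.22)

[2] `<path>` regular polygon, #0000ff→score S528 F1914: (81.54,118.88) → (88.24,110.13) → (86.80,99.20) → (78.05,92.50) → (67.12,93.94) → (60.42,102.69) → (61.86,113.62) → (70.61,120.32) → (81.54,118.88) (closed)

[3] `<circle>` circle, #0000ff→score S528 F1914: (107.09,60.93) → (105.08,67.12) → (99.81,70.94) → (93.31,70.94) → (88.04,67.12) → (86.03,60.93) → (88.04,54.74) → (93.31,50.92) → (99.81,50.92) → (105.08,54.74) → (107.09,60.93) (closed)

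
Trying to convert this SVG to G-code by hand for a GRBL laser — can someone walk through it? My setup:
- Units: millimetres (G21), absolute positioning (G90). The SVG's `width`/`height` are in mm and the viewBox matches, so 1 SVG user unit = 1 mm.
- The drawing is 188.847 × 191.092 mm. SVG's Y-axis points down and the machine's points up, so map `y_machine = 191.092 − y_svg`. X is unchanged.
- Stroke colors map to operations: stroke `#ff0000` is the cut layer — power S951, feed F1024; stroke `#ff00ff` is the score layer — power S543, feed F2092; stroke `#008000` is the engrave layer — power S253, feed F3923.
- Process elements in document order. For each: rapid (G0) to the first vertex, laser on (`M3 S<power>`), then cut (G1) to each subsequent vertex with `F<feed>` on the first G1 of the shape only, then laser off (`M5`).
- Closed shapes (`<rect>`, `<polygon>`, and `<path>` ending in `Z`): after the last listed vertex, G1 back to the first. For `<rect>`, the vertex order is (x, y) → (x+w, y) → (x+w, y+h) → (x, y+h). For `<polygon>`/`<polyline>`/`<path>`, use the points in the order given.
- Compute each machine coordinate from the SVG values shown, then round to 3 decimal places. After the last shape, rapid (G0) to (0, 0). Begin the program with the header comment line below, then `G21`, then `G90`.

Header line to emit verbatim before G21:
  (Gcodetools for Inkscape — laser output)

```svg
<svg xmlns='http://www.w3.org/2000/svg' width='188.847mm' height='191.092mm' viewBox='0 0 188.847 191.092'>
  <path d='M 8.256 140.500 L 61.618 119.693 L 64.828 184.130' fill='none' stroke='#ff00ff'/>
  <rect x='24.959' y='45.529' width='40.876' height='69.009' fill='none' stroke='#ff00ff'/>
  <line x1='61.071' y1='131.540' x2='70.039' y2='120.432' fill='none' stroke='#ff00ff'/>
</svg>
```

(Gcodetools for Inkscape — laser output)
G21
G90
G0 X8.256 Y50.592
M3 S543
G1 X61.618 Y71.399 F2092
G1 X64.828 Y6.962
M5
G0 X24.959 Y145.563
M3 S543
G1 X65.835 Y145.563 F2092
G1 X65.835 Y76.554
G1 X24.959 Y76.554
G1 X24.959 Y145.563
M5
G0 X61.071 Y59.552
M3 S543
G1 X70.039 Y70.660 F2092
M5
G0 X0.000 Y0.000

Since the viewBox matches the mm dimensions, user units are millimetres directly. The only transform is the Y-flip y_m = 191.092 − y_svg.

Shape 1 is a open polyline drawn with `<path>`. Its stroke #ff00ff means score at S543, F2092. After flipping Y the toolpath is (8.256,50.592) → (61.618,71.399) → (64.828,6.962).

Shape 2 is a rectangle drawn with `<rect>`. Its stroke #ff00ff means score at S543, F2092. After flipping Y the toolpath is (24.959,145.563) → (65.835,145.563) → (65.835,76.554) → (24.959,76.554) → (24.959,145.563), returning to the start.

Shape 3 is a line segment drawn with `<line>`. Its stroke #ff00ff means score at S543, F2092. After flipping Y the toolpath is (61.071,59.552) → (70.039,70.660).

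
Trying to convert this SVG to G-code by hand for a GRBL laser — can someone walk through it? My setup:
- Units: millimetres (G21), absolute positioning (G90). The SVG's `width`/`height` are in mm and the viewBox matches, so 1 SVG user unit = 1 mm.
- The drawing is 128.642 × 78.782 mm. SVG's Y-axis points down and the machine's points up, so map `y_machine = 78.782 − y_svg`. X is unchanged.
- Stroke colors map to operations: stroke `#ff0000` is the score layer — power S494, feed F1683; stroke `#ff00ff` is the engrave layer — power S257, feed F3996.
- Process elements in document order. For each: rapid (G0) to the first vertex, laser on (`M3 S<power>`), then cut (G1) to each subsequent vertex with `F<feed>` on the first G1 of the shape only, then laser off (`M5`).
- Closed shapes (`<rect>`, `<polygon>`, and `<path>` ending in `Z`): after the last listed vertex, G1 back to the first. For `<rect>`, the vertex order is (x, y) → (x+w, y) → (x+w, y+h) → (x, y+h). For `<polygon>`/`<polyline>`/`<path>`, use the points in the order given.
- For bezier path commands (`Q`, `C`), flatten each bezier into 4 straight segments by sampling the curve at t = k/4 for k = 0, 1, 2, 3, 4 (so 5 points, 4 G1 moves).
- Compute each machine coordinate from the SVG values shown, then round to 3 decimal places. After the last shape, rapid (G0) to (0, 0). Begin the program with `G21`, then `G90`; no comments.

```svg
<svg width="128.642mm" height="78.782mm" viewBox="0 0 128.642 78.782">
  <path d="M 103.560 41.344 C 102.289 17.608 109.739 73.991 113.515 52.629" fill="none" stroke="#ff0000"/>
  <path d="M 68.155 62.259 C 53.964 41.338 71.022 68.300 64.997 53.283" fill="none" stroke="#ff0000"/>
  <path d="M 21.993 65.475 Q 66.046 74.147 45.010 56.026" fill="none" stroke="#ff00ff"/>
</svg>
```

G21
G90
G0 X103.560 Y37.438
M3 S494
G1 X104.048 Y42.684 F1683
G1 X106.645 Y32.686
G1 X110.188 Y22.242
G1 X113.515 Y26.153
M5
G0 X68.155 Y16.523
M3 S494
G1 X62.522 Y24.640 F1683
G1 X63.514 Y23.225
G1 X66.037 Y20.703
G1 X64.997 Y25.499
M5
G0 X21.993 Y13.307
M3 S257
G1 X39.951 Y10.646 F3996
G1 X49.774 Y11.333
G1 X51.460 Y15.370
G1 X45.010 Y22.756
M5
G0 X0.000 Y0.000

viewBox `0 0 128.642 78.782` with mm width/height → 1 unit = 1 mm. Flip: y_m = 78.782 − y_svg.

**Shape 1** — `<path>` cubic bezier, stroke `#ff0000` → score (S494, F1683). Control points (SVG): P0=(103.560,41.344), P1=(102.289,17.608), P2=(109.739,73.991), P3=(113.515,52.629); sampled at t=k/4. Machine vertices: (103.560,37.438) → (104.048,42.684) → (106.645,32.686) → (110.188,22.242) → (113.515,26.153). Open path.

**Shape 2** — `<path>` cubic bezier, stroke `#ff0000` → score (S494, F1683). Control points (SVG): P0=(68.155,62.259), P1=(53.964,41.338), P2=(71.022,68.300), P3=(64.997,53.283); sampled at t=k/4. Machine vertices: (68.155,16.523) → (62.522,24.640) → (63.514,23.225) → (66.037,20.703) → (64.997,25.499). Open path.

**Shape 3** — `<path>` quadratic bezier, stroke `#ff00ff` → engrave (S257, F3996). Control points (SVG): P0=(21.993,65.475), P1=(66.046,74.147), P2=(45.010,56.026); sampled at t=k/4. Machine vertices: (21.993,13.307) → (39.951,10.646) → (49.774,11.333) → (51.460,15.370) → (45.010,22.756). Open path.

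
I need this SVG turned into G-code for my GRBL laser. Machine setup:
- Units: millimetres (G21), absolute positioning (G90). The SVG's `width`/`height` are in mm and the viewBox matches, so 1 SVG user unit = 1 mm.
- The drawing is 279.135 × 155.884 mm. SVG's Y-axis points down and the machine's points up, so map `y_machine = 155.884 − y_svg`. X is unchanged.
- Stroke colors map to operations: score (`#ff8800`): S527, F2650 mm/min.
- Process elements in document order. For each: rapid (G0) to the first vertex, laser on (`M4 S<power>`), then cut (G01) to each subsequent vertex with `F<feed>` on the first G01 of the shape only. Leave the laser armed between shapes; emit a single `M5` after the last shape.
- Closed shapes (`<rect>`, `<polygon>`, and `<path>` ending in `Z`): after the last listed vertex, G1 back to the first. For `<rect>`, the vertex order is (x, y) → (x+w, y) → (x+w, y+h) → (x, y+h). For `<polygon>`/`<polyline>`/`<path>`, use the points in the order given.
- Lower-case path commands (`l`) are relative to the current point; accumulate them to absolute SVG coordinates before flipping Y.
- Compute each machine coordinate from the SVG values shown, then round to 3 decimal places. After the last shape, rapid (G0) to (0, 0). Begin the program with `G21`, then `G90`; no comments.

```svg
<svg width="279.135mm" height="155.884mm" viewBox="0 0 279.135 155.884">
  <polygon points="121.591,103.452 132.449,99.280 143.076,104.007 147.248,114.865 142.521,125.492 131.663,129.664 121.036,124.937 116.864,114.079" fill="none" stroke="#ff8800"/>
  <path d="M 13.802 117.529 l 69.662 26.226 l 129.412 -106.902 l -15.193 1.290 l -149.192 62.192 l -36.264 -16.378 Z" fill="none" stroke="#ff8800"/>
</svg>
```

G21
G90
G0 X121.591 Y52.432
M4 S527
G01 X132.449 Y56.604 F2650
G01 X143.076 Y51.877
G01 X147.248 Y41.019
G01 X142.521 Y30.392
G01 X131.663 Y26.220
G01 X121.036 Y30.947
G01 X116.864 Y41.805
G01 X121.591 Y52.432
G0 X13.802 Y38.355
M4 S527
G01 X83.464 Y12.129 F2650
G01 X212.876 Y119.031
G01 X197.683 Y117.741
G01 X48.491 Y55.549
G01 X12.227 Y71.927
G01 X13.802 Y38.355
M5
G0 X0.000 Y0.000

viewBox `0 0 279.135 155.884` with mm width/height → 1 unit = 1 mm. Flip: y_m = 155.884 − y_svg.

**Shape 1** — `<polygon>` regular polygon, stroke `#ff8800` → score (S527, F2650). Machine vertices: (121.591,52.432) → (132.449,56.604) → (143.076,51.877) → (147.248,41.019) → (142.521,30.392) → (131.663,26.220) → (121.036,30.947) → (116.864,41.805) → (121.591,52.432). Closed: final G1 returns to the first vertex.

**Shape 2** — `<path>` closed polygon, stroke `#ff8800` → score (S527, F2650). Machine vertices: (13.802,38.355) → (83.464,12.129) → (212.876,119.031) → (197.683,117.741) → (48.491,55.549) → (12.227,71.927) → (13.802,38.355). Closed: final G1 returns to the first vertex.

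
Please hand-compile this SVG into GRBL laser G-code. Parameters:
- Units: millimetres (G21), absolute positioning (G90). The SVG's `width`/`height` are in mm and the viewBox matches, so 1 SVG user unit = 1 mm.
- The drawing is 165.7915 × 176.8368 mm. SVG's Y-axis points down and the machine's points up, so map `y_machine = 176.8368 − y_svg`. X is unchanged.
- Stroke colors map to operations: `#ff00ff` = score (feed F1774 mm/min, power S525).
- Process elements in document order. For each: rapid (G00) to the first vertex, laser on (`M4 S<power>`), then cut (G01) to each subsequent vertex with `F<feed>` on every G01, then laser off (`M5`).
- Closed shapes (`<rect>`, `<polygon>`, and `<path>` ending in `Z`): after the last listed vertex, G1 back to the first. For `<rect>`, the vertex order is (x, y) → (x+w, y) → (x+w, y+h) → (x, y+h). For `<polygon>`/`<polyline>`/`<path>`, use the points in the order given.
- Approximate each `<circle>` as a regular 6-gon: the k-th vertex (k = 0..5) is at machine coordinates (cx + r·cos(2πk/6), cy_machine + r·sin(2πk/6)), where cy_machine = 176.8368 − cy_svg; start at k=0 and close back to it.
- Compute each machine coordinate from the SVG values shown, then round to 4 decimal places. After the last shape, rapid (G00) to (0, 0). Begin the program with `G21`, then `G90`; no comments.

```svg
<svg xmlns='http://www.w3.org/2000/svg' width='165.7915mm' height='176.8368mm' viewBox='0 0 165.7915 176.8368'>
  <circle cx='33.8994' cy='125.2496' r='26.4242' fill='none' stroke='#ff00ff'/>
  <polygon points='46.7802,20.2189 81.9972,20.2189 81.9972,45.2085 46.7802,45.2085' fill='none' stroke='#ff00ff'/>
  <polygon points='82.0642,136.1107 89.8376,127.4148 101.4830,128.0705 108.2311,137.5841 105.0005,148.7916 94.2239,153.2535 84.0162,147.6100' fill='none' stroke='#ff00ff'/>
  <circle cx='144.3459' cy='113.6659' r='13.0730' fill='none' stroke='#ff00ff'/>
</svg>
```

Since the viewBox matches the mm dimensions, user units are millimetres directly. The only transform is the Y-flip y_m = 176.8368 − y_svg.

Shape 1 is a circle drawn with `<circle>`. Its stroke #ff00ff means score at S525, F1774. After flipping Y the toolpath is (60.3236,51.5872) → (47.1115,74.4712) → (20.6873,74.4712) → (7.4752,51.5872) → (20.6873,28.7032) → (47.1115,28.7032) → (60.3236,51.5872), returning to the start.

Shape 2 is a rectangle drawn with `<polygon>`. Its stroke #ff00ff means score at S525, F1774. After flipping Y the toolpath is (46.7802,156.6179) → (81.9972,156.6179) → (81.9972,131.6283) → (46.7802,131.6283) → (46.7802,156.6179), returning to the start.

Shape 3 is a regular polygon drawn with `<polygon>`. Its stroke #ff00ff means score at S525, F1774. After flipping Y the toolpath is (82.0642,40.7261) → (89.8376,49.4220) → (101.4830,48.7663) → (108.2311,39.2527) → (105.0005,28.0452) → (94.2239,23.5833) → (84.0162,29.2268) → (82.0642,40.7261), returning to the start.

Shape 4 is a circle drawn with `<circle>`. Its stroke #ff00ff means score at S525, F1774. After flipping Y the toolpath is (157.4189,63.1709) → (150.8824,74.4925) → (137.8094,74.4925) → (131.2729,63.1709) → (137.8094,51.8493) → (150.8824,51.8493) → (157.4189,63.1709), returning to the start.

G21
G90
G00 X60.3236 Y51.5872
M4 S525
G01 X47.1115 Y74.4712 F1774
G01 X20.6873 Y74.4712 F1774
G01 X7.4752 Y51.5872 F1774
G01 X20.6873 Y28.7032 F1774
G01 X47.1115 Y28.7032 F1774
G01 X60.3236 Y51.5872 F1774
M5
G00 X46.7802 Y156.6179
M4 S525
G01 X81.9972 Y156.6179 F1774
G01 X81.9972 Y131.6283 F1774
G01 X46.7802 Y131.6283 F1774
G01 X46.7802 Y156.6179 F1774
M5
G00 X82.0642 Y40.7261
M4 S525
G01 X89.8376 Y49.4220 F1774
G01 X101.4830 Y48.7663 F1774
G01 X108.2311 Y39.2527 F1774
G01 X105.0005 Y28.0452 F1774
G01 X94.2239 Y23.5833 F1774
G01 X84.0162 Y29.2268 F1774
G01 X82.0642 Y40.7261 F1774
M5
G00 X157.4189 Y63.1709
M4 S525
G01 X150.8824 Y74.4925 F1774
G01 X137.8094 Y74.4925 F1774
G01 X131.2729 Y63.1709 F1774
G01 X137.8094 Y51.8493 F1774
G01 X150.8824 Y51.8493 F1774
G01 X157.4189 Y63.1709 F1774
M5
G00 X0.0000 Y0.0000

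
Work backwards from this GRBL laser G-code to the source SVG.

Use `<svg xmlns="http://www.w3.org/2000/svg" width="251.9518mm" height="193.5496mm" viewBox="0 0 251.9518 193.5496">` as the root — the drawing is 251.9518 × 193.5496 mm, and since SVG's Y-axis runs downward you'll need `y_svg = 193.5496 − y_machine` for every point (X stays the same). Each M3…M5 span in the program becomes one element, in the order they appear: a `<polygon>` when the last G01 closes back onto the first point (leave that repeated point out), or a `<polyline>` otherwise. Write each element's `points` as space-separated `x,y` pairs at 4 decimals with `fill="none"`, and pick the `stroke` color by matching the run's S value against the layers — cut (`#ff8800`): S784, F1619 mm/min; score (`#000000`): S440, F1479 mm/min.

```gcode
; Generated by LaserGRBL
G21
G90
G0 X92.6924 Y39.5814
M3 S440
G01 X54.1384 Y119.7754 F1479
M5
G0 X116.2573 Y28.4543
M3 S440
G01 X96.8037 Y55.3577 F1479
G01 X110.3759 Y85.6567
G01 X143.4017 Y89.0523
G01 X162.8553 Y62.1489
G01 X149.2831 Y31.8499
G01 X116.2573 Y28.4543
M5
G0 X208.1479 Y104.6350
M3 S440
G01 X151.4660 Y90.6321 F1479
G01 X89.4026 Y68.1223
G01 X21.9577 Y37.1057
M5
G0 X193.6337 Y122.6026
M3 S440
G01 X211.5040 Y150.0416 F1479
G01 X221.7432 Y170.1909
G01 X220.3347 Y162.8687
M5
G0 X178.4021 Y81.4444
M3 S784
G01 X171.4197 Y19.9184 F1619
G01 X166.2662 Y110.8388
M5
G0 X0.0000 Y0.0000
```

<svg xmlns="http://www.w3.org/2000/svg" width="251.9518mm" height="193.5496mm" viewBox="0 0 251.9518 193.5496">
  <polyline points="92.6924,153.9682 54.1384,73.7742" fill="none" stroke="#000000"/>
  <polygon points="116.2573,165.0953 96.8037,138.1919 110.3759,107.8929 143.4017,104.4973 162.8553,131.4007 149.2831,161.6997" fill="none" stroke="#000000"/>
  <polyline points="208.1479,88.9146 151.4660,102.9175 89.4026,125.4273 21.9577,156.4439" fill="none" stroke="#000000"/>
  <polyline points="193.6337,70.9470 211.5040,43.5080 221.7432,23.3587 220.3347,30.6809" fill="none" stroke="#000000"/>
  <polyline points="178.4021,112.1052 171.4197,173.6312 166.2662,82.7108" fill="none" stroke="#ff8800"/>
</svg>

Each laser-on run becomes one SVG element. Flip Y back into SVG space with y_svg = 193.5496 − y_machine.

Run 1: the run's S440 means `#000000` (score). The run is open, so emit a `<polyline>` with points (Y-flipped): 92.6924,153.9682 54.1384,73.7742.

Run 2: S440 ⇒ score layer `#000000`. The run returns to its start, so emit a `<polygon>` with points (Y-flipped): 116.2573,165.0953 96.8037,138.1919 110.3759,107.8929 143.4017,104.4973 162.8553,131.4007 149.2831,161.6997.

Run 3: the run's S440 means `#000000` (score). The run is open, so emit a `<polyline>` with points (Y-flipped): 208.1479,88.9146 151.4660,102.9175 89.4026,125.4273 21.9577,156.4439.

Run 4: the run's S440 means `#000000` (score). The run is open, so emit a `<polyline>` with points (Y-flipped): 193.6337,70.9470 211.5040,43.5080 221.7432,23.3587 220.3347,30.6809.

Run 5: power S784 maps to stroke `#ff8800` (cut). The run is open, so emit a `<polyline>` with points (Y-flipped): 178.4021,112.1052 171.4197,173.6312 166.2662,82.7108.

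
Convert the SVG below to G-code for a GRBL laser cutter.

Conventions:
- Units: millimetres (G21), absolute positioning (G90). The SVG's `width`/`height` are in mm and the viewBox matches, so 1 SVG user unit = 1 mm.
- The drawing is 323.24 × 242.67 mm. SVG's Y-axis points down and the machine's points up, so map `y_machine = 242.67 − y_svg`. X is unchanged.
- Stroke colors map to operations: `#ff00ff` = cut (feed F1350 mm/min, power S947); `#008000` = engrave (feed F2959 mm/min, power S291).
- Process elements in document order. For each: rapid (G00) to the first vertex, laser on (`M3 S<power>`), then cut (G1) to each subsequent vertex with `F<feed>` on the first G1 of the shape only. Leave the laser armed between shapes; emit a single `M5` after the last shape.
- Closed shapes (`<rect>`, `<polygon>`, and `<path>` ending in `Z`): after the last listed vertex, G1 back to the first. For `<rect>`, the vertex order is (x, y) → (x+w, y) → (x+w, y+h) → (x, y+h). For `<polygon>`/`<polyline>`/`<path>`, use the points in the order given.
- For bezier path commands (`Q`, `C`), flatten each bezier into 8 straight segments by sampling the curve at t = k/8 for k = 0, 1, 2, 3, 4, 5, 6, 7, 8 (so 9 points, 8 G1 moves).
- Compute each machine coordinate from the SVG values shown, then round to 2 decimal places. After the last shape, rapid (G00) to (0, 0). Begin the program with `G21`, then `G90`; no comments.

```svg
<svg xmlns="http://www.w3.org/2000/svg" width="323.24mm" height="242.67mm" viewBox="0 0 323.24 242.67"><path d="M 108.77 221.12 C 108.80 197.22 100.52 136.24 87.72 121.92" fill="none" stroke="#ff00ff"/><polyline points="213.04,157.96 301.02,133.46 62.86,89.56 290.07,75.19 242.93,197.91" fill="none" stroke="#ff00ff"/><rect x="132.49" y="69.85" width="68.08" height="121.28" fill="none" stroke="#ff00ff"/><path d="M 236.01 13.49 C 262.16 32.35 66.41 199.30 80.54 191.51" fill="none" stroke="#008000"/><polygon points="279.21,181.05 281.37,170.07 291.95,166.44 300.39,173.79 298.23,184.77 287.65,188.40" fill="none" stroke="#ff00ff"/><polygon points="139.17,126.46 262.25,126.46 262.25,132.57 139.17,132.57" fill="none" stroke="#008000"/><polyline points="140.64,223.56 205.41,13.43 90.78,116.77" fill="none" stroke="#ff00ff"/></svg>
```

Since the viewBox matches the mm dimensions, user units are millimetres directly. The only transform is the Y-flip y_m = 242.67 − y_svg.

Shape 1 is a cubic bezier drawn with `<path>`. Its stroke #ff00ff means cut at S947, F1350. After flipping Y the toolpath is (108.77,21.55) → (108.40,32.09) → (107.29,45.12) → (105.50,59.66) → (103.06,74.74) → (100.01,89.37) → (96.41,102.57) → (92.30,113.36) → (87.72,120.75).

Shape 2 is a open polyline drawn with `<polyline>`. Its stroke #ff00ff means cut at S947, F1350. After flipping Y the toolpath is (213.04,84.71) → (301.02,109.21) → (62.86,153.11) → (290.07,167.48) → (242.93,44.76).

Shape 3 is a rectangle drawn with `<rect>`. Its stroke #ff00ff means cut at S947, F1350. After flipping Y the toolpath is (132.49,172.82) → (200.57,172.82) → (200.57,51.54) → (132.49,51.54) → (132.49,172.82), returning to the start.

Shape 4 is a cubic bezier drawn with `<path>`. Its stroke #008000 means engrave at S291, F2959. After flipping Y the toolpath is (236.01,229.18) → (236.26,215.80) → (220.76,192.31) → (194.58,162.51) → (162.78,130.18) → (130.42,99.09) → (102.55,73.04) → (84.24,55.80) → (80.54,51.16).

Shape 5 is a regular polygon drawn with `<polygon>`. Its stroke #ff00ff means cut at S947, F1350. After flipping Y the toolpath is (279.21,61.62) → (281.37,72.60) → (291.95,76.23) → (300.39,68.88) → (298.23,57.90) → (287.65,54.27) → (279.21,61.62), returning to the start.

Shape 6 is a rectangle drawn with `<polygon>`. Its stroke #008000 means engrave at S291, F2959. After flipping Y the toolpath is (139.17,116.21) → (262.25,116.21) → (262.25,110.10) → (139.17,110.10) → (139.17,116.21), returning to the start.

Shape 7 is a open polyline drawn with `<polyline>`. Its stroke #ff00ff means cut at S947, F1350. After flipping Y the toolpath is (140.64,19.11) → (205.41,229.24) → (90.78,125.90).

G21
G90
G00 X108.77 Y21.55
M3 S947
G1 X108.40 Y32.09 F1350
G1 X107.29 Y45.12
G1 X105.50 Y59.66
G1 X103.06 Y74.74
G1 X100.01 Y89.37
G1 X96.41 Y102.57
G1 X92.30 Y113.36
G1 X87.72 Y120.75
G00 X213.04 Y84.71
M3 S947
G1 X301.02 Y109.21 F1350
G1 X62.86 Y153.11
G1 X290.07 Y167.48
G1 X242.93 Y44.76
G00 X132.49 Y172.82
M3 S947
G1 X200.57 Y172.82 F1350
G1 X200.57 Y51.54
G1 X132.49 Y51.54
G1 X132.49 Y172.82
G00 X236.01 Y229.18
M3 S291
G1 X236.26 Y215.80 F2959
G1 X220.76 Y192.31
G1 X194.58 Y162.51
G1 X162.78 Y130.18
G1 X130.42 Y99.09
G1 X102.55 Y73.04
G1 X84.24 Y55.80
G1 X80.54 Y51.16
G00 X279.21 Y61.62
M3 S947
G1 X281.37 Y72.60 F1350
G1 X291.95 Y76.23
G1 X300.39 Y68.88
G1 X298.23 Y57.90
G1 X287.65 Y54.27
G1 X279.21 Y61.62
G00 X139.17 Y116.21
M3 S291
G1 X262.25 Y116.21 F2959
G1 X262.25 Y110.10
G1 X139.17 Y110.10
G1 X139.17 Y116.21
G00 X140.64 Y19.11
M3 S947
G1 X205.41 Y229.24 F1350
G1 X90.78 Y125.90
M5
G00 X0.00 Y0.00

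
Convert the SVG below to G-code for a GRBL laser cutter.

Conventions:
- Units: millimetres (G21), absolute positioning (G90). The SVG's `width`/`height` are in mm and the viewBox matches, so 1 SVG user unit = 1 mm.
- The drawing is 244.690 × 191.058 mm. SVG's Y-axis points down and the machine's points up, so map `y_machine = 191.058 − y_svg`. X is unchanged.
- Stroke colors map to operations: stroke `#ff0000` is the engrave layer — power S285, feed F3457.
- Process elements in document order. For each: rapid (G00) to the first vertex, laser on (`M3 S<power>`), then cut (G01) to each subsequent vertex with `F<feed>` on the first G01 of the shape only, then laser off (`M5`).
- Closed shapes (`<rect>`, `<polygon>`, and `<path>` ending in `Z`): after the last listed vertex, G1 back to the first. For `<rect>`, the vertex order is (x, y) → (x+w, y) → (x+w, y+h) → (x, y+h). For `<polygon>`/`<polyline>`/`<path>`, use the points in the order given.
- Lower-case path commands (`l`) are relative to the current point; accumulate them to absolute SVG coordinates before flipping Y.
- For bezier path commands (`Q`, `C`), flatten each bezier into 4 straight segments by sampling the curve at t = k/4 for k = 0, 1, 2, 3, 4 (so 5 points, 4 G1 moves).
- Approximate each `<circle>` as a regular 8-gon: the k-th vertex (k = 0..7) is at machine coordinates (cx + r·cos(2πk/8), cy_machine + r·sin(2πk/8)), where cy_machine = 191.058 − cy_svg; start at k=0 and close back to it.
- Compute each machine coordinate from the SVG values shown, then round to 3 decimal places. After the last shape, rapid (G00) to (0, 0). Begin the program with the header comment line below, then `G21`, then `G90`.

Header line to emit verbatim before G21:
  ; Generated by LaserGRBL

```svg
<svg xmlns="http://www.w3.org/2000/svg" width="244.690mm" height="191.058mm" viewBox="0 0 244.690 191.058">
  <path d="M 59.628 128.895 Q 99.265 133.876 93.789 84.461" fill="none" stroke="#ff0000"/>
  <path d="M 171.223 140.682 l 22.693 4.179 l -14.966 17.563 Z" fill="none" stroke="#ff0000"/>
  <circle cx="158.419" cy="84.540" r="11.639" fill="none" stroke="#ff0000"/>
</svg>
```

; Generated by LaserGRBL
G21
G90
G00 X59.628 Y62.163
M3 S285
G01 X76.627 Y63.072 F3457
G01 X87.987 Y70.781
G01 X93.707 Y85.289
G01 X93.789 Y106.597
M5
G00 X171.223 Y50.376
M3 S285
G01 X193.916 Y46.197 F3457
G01 X178.950 Y28.634
G01 X171.223 Y50.376
M5
G00 X170.058 Y106.518
M3 S285
G01 X166.649 Y114.748 F3457
G01 X158.419 Y118.157
G01 X150.189 Y114.748
G01 X146.780 Y106.518
G01 X150.189 Y98.288
G01 X158.419 Y94.879
G01 X166.649 Y98.288
G01 X170.058 Y106.518
M5
G00 X0.000 Y0.000

viewBox `0 0 244.690 191.058` with mm width/height → 1 unit = 1 mm. Flip: y_m = 191.058 − y_svg.

**Shape 1** — `<path>` quadratic bezier, stroke `#ff0000` → engrave (S285, F3457). Control points (SVG): P0=(59.628,128.895), P1=(99.265,133.876), P2=(93.789,84.461); sampled at t=k/4. Machine vertices: (59.628,62.163) → (76.627,63.072) → (87.987,70.781) → (93.707,85.289) → (93.789,106.597). Open path.

**Shape 2** — `<path>` regular polygon, stroke `#ff0000` → engrave (S285, F3457). Machine vertices: (171.223,50.376) → (193.916,46.197) → (178.950,28.634) → (171.223,50.376). Closed: final G1 returns to the first vertex.

**Shape 3** — `<circle>` circle, stroke `#ff0000` → engrave (S285, F3457). Machine vertices: (170.058,106.518) → (166.649,114.748) → (158.419,118.157) → (150.189,114.748) → (146.780,106.518) → (150.189,98.288) → (158.419,94.879) → (166.649,98.288) → (170.058,106.518). Closed: final G1 returns to the first vertex.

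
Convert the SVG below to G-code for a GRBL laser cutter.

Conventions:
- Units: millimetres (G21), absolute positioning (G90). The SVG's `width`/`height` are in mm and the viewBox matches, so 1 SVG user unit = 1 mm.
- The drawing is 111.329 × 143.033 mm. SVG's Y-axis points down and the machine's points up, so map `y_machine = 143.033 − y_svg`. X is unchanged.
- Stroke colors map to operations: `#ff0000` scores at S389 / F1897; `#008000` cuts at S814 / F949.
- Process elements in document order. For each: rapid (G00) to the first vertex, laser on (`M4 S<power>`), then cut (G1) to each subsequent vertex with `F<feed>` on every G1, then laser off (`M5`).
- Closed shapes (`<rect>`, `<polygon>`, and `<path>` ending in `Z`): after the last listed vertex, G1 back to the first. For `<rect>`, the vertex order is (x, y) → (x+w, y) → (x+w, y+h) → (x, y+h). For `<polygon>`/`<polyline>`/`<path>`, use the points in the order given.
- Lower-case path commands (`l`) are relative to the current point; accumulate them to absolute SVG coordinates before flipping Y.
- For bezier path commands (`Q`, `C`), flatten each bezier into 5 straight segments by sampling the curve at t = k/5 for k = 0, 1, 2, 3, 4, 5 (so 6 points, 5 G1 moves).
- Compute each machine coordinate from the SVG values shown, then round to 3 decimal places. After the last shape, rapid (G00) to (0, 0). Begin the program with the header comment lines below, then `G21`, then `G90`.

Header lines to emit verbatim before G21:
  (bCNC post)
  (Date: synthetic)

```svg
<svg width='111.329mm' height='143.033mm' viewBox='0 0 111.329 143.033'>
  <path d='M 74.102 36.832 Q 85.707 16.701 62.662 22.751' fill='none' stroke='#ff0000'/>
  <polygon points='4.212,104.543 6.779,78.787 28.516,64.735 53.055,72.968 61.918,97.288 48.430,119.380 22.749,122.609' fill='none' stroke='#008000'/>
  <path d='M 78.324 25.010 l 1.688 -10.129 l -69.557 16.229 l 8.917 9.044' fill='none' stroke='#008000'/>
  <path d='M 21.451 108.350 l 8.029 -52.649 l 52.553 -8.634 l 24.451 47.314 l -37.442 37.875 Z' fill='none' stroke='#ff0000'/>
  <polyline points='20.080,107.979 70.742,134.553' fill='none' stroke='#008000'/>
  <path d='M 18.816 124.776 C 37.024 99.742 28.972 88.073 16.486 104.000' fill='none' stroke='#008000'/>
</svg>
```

viewBox `0 0 111.329 143.033` with mm width/height → 1 unit = 1 mm. Flip: y_m = 143.033 − y_svg.

**Shape 1** — `<path>` quadratic bezier, stroke `#ff0000` → score (S389, F1897). Control points (SVG): P0=(74.102,36.832), P1=(85.707,16.701), P2=(62.662,22.751); sampled at t=k/5. Machine vertices: (74.102,106.201) → (77.358,113.206) → (77.842,118.117) → (75.554,120.933) → (70.494,121.655) → (62.662,120.282). Open path.

**Shape 2** — `<polygon>` regular polygon, stroke `#008000` → cut (S814, F949). Machine vertices: (4.212,38.490) → (6.779,64.246) → (28.516,78.298) → (53.055,70.065) → (61.918,45.745) → (48.430,23.653) → (22.749,20.424) → (4.212,38.490). Closed: final G1 returns to the first vertex.

**Shape 3** — `<path>` open polyline, stroke `#008000` → cut (S814, F949). Machine vertices: (78.324,118.023) → (80.012,128.152) → (10.455,111.923) → (19.372,102.879). Open path.

**Shape 4** — `<path>` regular polygon, stroke `#ff0000` → score (S389, F1897). Machine vertices: (21.451,34.683) → (29.480,87.332) → (82.033,95.966) → (106.484,48.652) → (69.042,10.777) → (21.451,34.683). Closed: final G1 returns to the first vertex.

**Shape 5** — `<polyline>` line segment, stroke `#008000` → cut (S814, F949). Machine vertices: (20.080,35.054) → (70.742,8.480). Open path.

**Shape 6** — `<path>` cubic bezier, stroke `#008000` → cut (S814, F949). Control points (SVG): P0=(18.816,124.776), P1=(37.024,99.742), P2=(28.972,88.073), P3=(16.486,104.000); sampled at t=k/5. Machine vertices: (18.816,18.257) → (26.764,31.560) → (29.458,40.972) → (27.944,45.810) → (23.271,45.392) → (16.486,39.033). Open path.

(bCNC post)
(Date: synthetic)
G21
G90
G00 X74.102 Y106.201
M4 S389
G1 X77.358 Y113.206 F1897
G1 X77.842 Y118.117 F1897
G1 X75.554 Y120.933 F1897
G1 X70.494 Y121.655 F1897
G1 X62.662 Y120.282 F1897
M5
G00 X4.212 Y38.490
M4 S814
G1 X6.779 Y64.246 F949
G1 X28.516 Y78.298 F949
G1 X53.055 Y70.065 F949
G1 X61.918 Y45.745 F949
G1 X48.430 Y23.653 F949
G1 X22.749 Y20.424 F949
G1 X4.212 Y38.490 F949
M5
G00 X78.324 Y118.023
M4 S814
G1 X80.012 Y128.152 F949
G1 X10.455 Y111.923 F949
G1 X19.372 Y102.879 F949
M5
G00 X21.451 Y34.683
M4 S389
G1 X29.480 Y87.332 F1897
G1 X82.033 Y95.966 F1897
G1 X106.484 Y48.652 F1897
G1 X69.042 Y10.777 F1897
G1 X21.451 Y34.683 F1897
M5
G00 X20.080 Y35.054
M4 S814
G1 X70.742 Y8.480 F949
M5
G00 X18.816 Y18.257
M4 S814
G1 X26.764 Y31.560 F949
G1 X29.458 Y40.972 F949
G1 X27.944 Y45.810 F949
G1 X23.271 Y45.392 F949
G1 X16.486 Y39.033 F949
M5
G00 X0.000 Y0.000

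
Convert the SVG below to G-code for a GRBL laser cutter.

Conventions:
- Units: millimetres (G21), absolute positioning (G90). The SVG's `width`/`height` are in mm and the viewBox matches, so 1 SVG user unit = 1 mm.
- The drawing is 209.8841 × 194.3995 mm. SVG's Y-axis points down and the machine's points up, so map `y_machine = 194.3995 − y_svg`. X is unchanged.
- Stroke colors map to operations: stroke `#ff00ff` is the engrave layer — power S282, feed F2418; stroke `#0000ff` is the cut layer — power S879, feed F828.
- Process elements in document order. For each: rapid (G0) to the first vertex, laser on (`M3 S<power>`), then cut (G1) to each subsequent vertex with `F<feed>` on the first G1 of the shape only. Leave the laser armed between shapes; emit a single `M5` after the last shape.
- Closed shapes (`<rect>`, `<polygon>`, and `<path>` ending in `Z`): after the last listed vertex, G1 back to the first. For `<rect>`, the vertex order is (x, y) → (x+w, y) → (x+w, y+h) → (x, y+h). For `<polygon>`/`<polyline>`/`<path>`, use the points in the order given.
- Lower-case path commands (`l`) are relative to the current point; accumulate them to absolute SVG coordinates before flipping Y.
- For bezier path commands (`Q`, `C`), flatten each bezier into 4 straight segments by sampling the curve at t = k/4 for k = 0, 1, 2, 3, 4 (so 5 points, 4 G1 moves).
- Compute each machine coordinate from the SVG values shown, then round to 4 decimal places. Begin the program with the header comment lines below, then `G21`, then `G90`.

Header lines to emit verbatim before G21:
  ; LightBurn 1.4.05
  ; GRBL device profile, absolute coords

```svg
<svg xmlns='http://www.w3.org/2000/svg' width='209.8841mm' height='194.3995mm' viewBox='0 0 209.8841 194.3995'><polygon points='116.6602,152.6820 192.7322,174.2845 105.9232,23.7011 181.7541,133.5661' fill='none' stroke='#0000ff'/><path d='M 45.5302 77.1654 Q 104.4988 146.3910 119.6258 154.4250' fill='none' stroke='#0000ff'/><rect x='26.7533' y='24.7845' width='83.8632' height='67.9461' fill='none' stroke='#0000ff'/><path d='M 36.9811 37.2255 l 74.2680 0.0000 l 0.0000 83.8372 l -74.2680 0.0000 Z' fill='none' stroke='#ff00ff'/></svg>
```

viewBox `0 0 209.8841 194.3995` with mm width/height → 1 unit = 1 mm. Flip: y_m = 194.3995 − y_svg.

**Shape 1** — `<polygon>` closed polygon, stroke `#0000ff` → cut (S879, F828). Machine vertices: (116.6602,41.7175) → (192.7322,20.1150) → (105.9232,170.6984) → (181.7541,60.8334) → (116.6602,41.7175). Closed: final G1 returns to the first vertex.

**Shape 2** — `<path>` quadratic bezier, stroke `#0000ff` → cut (S879, F828). Control points (SVG): P0=(45.5302,77.1654), P1=(104.4988,146.3910), P2=(119.6258,154.4250); sampled at t=k/4. Machine vertices: (45.5302,117.2341) → (72.2744,86.4458) → (93.5384,63.3064) → (109.3222,47.8160) → (119.6258,39.9745). Open path.

**Shape 3** — `<rect>` rectangle, stroke `#0000ff` → cut (S879, F828). Machine vertices: (26.7533,169.6150) → (110.6165,169.6150) → (110.6165,101.6689) → (26.7533,101.6689) → (26.7533,169.6150). Closed: final G1 returns to the first vertex.

**Shape 4** — `<path>` rectangle, stroke `#ff00ff` → engrave (S282, F2418). Machine vertices: (36.9811,157.1740) → (111.2491,157.1740) → (111.2491,73.3368) → (36.9811,73.3368) → (36.9811,157.1740). Closed: final G1 returns to the first vertex.

; LightBurn 1.4.05
; GRBL device profile, absolute coords
G21
G90
G0 X116.6602 Y41.7175
M3 S879
G1 X192.7322 Y20.1150 F828
G1 X105.9232 Y170.6984
G1 X181.7541 Y60.8334
G1 X116.6602 Y41.7175
G0 X45.5302 Y117.2341
M3 S879
G1 X72.2744 Y86.4458 F828
G1 X93.5384 Y63.3064
G1 X109.3222 Y47.8160
G1 X119.6258 Y39.9745
G0 X26.7533 Y169.6150
M3 S879
G1 X110.6165 Y169.6150 F828
G1 X110.6165 Y101.6689
G1 X26.7533 Y101.6689
G1 X26.7533 Y169.6150
G0 X36.9811 Y157.1740
M3 S282
G1 X111.2491 Y157.1740 F2418
G1 X111.2491 Y73.3368
G1 X36.9811 Y73.3368
G1 X36.9811 Y157.1740
M5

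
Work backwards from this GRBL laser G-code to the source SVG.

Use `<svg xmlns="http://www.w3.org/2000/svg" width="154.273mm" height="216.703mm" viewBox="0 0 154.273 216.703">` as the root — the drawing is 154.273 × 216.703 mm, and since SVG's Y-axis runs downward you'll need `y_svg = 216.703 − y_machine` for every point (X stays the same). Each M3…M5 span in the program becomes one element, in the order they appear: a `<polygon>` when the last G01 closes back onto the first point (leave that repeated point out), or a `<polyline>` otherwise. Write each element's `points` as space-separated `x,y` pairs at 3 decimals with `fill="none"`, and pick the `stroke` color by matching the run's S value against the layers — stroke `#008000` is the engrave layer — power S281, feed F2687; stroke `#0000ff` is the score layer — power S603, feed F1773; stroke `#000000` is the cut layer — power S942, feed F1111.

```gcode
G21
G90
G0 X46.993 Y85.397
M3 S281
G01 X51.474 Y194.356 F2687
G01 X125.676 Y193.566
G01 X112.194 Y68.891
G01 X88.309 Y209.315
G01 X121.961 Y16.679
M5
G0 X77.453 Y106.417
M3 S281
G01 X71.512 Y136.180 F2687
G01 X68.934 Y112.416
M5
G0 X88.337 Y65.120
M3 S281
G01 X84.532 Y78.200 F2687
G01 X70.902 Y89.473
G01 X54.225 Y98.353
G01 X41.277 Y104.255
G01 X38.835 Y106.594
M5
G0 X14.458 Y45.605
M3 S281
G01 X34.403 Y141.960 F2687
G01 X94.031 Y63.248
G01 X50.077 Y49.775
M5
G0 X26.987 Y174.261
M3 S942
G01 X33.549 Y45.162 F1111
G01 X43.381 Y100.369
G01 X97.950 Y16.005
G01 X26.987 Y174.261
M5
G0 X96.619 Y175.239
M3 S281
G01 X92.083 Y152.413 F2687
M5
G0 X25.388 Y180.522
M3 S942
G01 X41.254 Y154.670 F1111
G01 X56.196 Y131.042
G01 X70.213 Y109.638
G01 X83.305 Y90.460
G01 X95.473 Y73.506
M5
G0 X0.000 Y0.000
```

<svg xmlns="http://www.w3.org/2000/svg" width="154.273mm" height="216.703mm" viewBox="0 0 154.273 216.703">
  <polyline points="46.993,131.306 51.474,22.347 125.676,23.137 112.194,147.812 88.309,7.388 121.961,200.024" fill="none" stroke="#008000"/>
  <polyline points="77.453,110.286 71.512,80.523 68.934,104.287" fill="none" stroke="#008000"/>
  <polyline points="88.337,151.583 84.532,138.503 70.902,127.230 54.225,118.350 41.277,112.448 38.835,110.109" fill="none" stroke="#008000"/>
  <polyline points="14.458,171.098 34.403,74.743 94.031,153.455 50.077,166.928" fill="none" stroke="#008000"/>
  <polygon points="26.987,42.442 33.549,171.541 43.381,116.334 97.950,200.698" fill="none" stroke="#000000"/>
  <polyline points="96.619,41.464 92.083,64.290" fill="none" stroke="#008000"/>
  <polyline points="25.388,36.181 41.254,62.033 56.196,85.661 70.213,107.065 83.305,126.243 95.473,143.197" fill="none" stroke="#000000"/>
</svg>

Machine Y-up, SVG Y-down with viewBox height 216.703, so y_svg = 216.703 − y_machine; X carries over.

Run 1: the run's S281 means `#008000` (engrave). The run is open, so emit a `<polyline>` with points (Y-flipped): 46.993,131.306 51.474,22.347 125.676,23.137 112.194,147.812 88.309,7.388 121.961,200.024.

Run 2: power S281 maps to stroke `#008000` (engrave). The run is open, so emit a `<polyline>` with points (Y-flipped): 77.453,110.286 71.512,80.523 68.934,104.287.

Run 3: power S281 maps to stroke `#008000` (engrave). The run is open, so emit a `<polyline>` with points (Y-flipped): 88.337,151.583 84.532,138.503 70.902,127.230 54.225,118.350 41.277,112.448 38.835,110.109.

Run 4: S281 ⇒ engrave layer `#008000`. The run is open, so emit a `<polyline>` with points (Y-flipped): 14.458,171.098 34.403,74.743 94.031,153.455 50.077,166.928.

Run 5: the run's S942 means `#000000` (cut). The run returns to its start, so emit a `<polygon>` with points (Y-flipped): 26.987,42.442 33.549,171.541 43.381,116.334 97.950,200.698.

Run 6: the run's S281 means `#008000` (engrave). The run is open, so emit a `<polyline>` with points (Y-flipped): 96.619,41.464 92.083,64.290.

Run 7: S942 ⇒ cut layer `#000000`. The run is open, so emit a `<polyline>` with points (Y-flipped): 25.388,36.181 41.254,62.033 56.196,85.661 70.213,107.065 83.305,126.243 95.473,143.197.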